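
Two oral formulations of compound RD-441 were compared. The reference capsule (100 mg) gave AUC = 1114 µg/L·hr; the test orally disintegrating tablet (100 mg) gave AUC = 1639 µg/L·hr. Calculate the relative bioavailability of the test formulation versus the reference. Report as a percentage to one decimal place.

F_rel = 147.1%

F_rel = (AUC_test/D_test) / (AUC_ref/D_ref)
      = (1639/100) / (1114/100)
      = 16.39 / 11.14 = 1.4713 = 147.13%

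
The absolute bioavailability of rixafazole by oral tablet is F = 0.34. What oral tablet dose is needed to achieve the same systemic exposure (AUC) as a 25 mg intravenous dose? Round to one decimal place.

For equal systemic exposure: F × D_ev = D_iv
D_ev = D_iv / F = 25 / 0.34 = 73.5294 mg

D_oral = 73.5 mg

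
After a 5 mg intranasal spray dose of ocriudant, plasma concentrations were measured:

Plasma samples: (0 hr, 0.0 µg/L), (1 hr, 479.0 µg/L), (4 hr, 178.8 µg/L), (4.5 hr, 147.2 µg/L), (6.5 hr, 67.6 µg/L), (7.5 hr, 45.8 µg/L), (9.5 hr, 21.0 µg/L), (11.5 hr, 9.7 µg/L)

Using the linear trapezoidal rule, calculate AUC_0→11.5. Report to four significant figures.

Trapezoidal AUC_0→11.5:
  [0→1]: (0.0+479.0)/2 × 1 = 239.5
  [1→4]: (479.0+178.8)/2 × 3 = 986.7
  [4→4.5]: (178.8+147.2)/2 × 0.5 = 81.5
  [4.5→6.5]: (147.2+67.6)/2 × 2 = 214.8
  [6.5→7.5]: (67.6+45.8)/2 × 1 = 56.7
  [7.5→9.5]: (45.8+21.0)/2 × 2 = 66.8
  [9.5→11.5]: (21.0+9.7)/2 × 2 = 30.7
  Sum = 1676.7 µg/L·hr

AUC = 1677 µg/L·hr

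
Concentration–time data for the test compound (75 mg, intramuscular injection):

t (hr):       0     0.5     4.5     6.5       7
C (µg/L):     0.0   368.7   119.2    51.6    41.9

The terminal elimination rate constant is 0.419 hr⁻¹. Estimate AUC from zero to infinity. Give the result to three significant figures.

Trapezoidal AUC_0→7:
  [0→0.5]: (0.0+368.7)/2 × 0.5 = 92.175
  [0.5→4.5]: (368.7+119.2)/2 × 4 = 975.8
  [4.5→6.5]: (119.2+51.6)/2 × 2 = 170.8
  [6.5→7]: (51.6+41.9)/2 × 0.5 = 23.375
  Sum = 1262.15 µg/L·hr
Extrapolated tail: C_last / k_e = 41.9 / 0.419 = 100.000
AUC_0→∞ = 1262.15 + 100.000 = 1362.15 µg/L·hr

AUC = 1360 µg/L·hr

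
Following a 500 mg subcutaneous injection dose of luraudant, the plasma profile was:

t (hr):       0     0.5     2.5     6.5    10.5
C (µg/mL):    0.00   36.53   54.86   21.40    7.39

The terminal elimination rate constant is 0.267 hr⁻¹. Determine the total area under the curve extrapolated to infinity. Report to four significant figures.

AUC = 338.3 µg/mL·hr

Trapezoidal AUC_0→10.5:
  [0→0.5]: (0.00+36.53)/2 × 0.5 = 9.1325
  [0.5→2.5]: (36.53+54.86)/2 × 2 = 91.39
  [2.5→6.5]: (54.86+21.40)/2 × 4 = 152.52
  [6.5→10.5]: (21.40+7.39)/2 × 4 = 57.58
  Sum = 310.6225 µg/mL·hr
Extrapolated tail: C_last / k_e = 7.39 / 0.267 = 27.678
AUC_0→∞ = 310.6225 + 27.678 = 338.3005 µg/mL·hr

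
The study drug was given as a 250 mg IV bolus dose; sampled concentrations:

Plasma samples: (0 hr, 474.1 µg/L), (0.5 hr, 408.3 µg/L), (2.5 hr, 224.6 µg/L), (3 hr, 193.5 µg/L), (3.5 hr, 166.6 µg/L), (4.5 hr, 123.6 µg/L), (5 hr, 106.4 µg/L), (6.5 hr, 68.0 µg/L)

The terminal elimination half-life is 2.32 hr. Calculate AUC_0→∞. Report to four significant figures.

AUC = 1609 µg/L·hr

Trapezoidal AUC_0→6.5:
  [0→0.5]: (474.1+408.3)/2 × 0.5 = 220.6
  [0.5→2.5]: (408.3+224.6)/2 × 2 = 632.9
  [2.5→3]: (224.6+193.5)/2 × 0.5 = 104.525
  [3→3.5]: (193.5+166.6)/2 × 0.5 = 90.025
  [3.5→4.5]: (166.6+123.6)/2 × 1 = 145.1
  [4.5→5]: (123.6+106.4)/2 × 0.5 = 57.5
  [5→6.5]: (106.4+68.0)/2 × 1.5 = 130.8
  Sum = 1381.45 µg/L·hr
k_e = ln2 / t½ = 0.693147 / 2.32 = 0.2988 hr^-1
Extrapolated tail: C_last / k_e = 68.0 / 0.2988 = 227.577
AUC_0→∞ = 1381.45 + 227.577 = 1609.027 µg/L·hr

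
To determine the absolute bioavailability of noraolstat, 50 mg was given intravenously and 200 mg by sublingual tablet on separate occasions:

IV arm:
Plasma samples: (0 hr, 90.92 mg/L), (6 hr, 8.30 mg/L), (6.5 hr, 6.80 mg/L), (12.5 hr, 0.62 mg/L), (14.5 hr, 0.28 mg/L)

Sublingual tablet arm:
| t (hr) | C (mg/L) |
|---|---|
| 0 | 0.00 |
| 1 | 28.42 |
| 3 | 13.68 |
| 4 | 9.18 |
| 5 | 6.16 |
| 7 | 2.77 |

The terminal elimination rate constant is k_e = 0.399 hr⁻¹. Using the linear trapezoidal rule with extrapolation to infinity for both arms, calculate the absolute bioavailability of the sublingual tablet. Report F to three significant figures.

F = 0.0702

Trapezoidal AUC_0→14.5 (IV):
  [0→6]: (90.92+8.30)/2 × 6 = 297.66
  [6→6.5]: (8.30+6.80)/2 × 0.5 = 3.775
  [6.5→12.5]: (6.80+0.62)/2 × 6 = 22.26
  [12.5→14.5]: (0.62+0.28)/2 × 2 = 0.9
  Sum = 324.595 mg/L·hr
IV tail: 0.28/0.399 = 0.702; AUC_iv,0→∞ = 324.595 + 0.702 = 325.297 mg/L·hr
Trapezoidal AUC_0→7 (sublingual tablet):
  [0→1]: (0.00+28.42)/2 × 1 = 14.21
  [1→3]: (28.42+13.68)/2 × 2 = 42.1
  [3→4]: (13.68+9.18)/2 × 1 = 11.43
  [4→5]: (9.18+6.16)/2 × 1 = 7.67
  [5→7]: (6.16+2.77)/2 × 2 = 8.93
  Sum = 84.34 mg/L·hr
sublingual tablet tail: 2.77/0.399 = 6.942; AUC_ev,0→∞ = 84.34 + 6.942 = 91.282 mg/L·hr
F = (AUC_ev/D_ev)/(AUC_iv/D_iv) = (91.282/200)/(325.297/50) = 0.45641/6.50594 = 0.0702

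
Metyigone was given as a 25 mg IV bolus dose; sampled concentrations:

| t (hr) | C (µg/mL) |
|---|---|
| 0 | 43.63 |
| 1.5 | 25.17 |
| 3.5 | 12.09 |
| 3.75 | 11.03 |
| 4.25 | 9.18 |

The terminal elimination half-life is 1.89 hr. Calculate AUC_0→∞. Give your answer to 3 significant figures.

AUC = 122 µg/mL·hr

Trapezoidal AUC_0→4.25:
  [0→1.5]: (43.63+25.17)/2 × 1.5 = 51.6
  [1.5→3.5]: (25.17+12.09)/2 × 2 = 37.26
  [3.5→3.75]: (12.09+11.03)/2 × 0.25 = 2.89
  [3.75→4.25]: (11.03+9.18)/2 × 0.5 = 5.0525
  Sum = 96.8025 µg/mL·hr
k_e = ln2 / t½ = 0.693147 / 1.89 = 0.3667 hr^-1
Extrapolated tail: C_last / k_e = 9.18 / 0.3667 = 25.034
AUC_0→∞ = 96.8025 + 25.034 = 121.8365 µg/mL·hr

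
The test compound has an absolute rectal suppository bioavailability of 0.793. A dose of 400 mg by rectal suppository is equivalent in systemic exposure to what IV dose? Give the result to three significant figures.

D_iv = 317 mg

Systemic exposure from an extravascular dose = F × D_ev, so the equivalent IV dose is F × D_ev.
D_iv = F × D_ev = 0.793 × 400 = 317.2 mg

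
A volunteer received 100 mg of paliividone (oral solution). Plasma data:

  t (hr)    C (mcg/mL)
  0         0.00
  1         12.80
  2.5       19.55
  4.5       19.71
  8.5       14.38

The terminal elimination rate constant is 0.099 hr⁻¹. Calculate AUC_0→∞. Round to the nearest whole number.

AUC = 283 mcg/mL·hr

Trapezoidal AUC_0→8.5:
  [0→1]: (0.00+12.80)/2 × 1 = 6.4
  [1→2.5]: (12.80+19.55)/2 × 1.5 = 24.2625
  [2.5→4.5]: (19.55+19.71)/2 × 2 = 39.26
  [4.5→8.5]: (19.71+14.38)/2 × 4 = 68.18
  Sum = 138.1025 mcg/mL·hr
Extrapolated tail: C_last / k_e = 14.38 / 0.099 = 145.253
AUC_0→∞ = 138.1025 + 145.253 = 283.3555 mcg/mL·hr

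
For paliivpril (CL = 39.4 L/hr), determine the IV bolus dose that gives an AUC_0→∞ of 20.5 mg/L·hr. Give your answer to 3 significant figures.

Dose_iv = CL × AUC_0→∞
     = 39.4 × 20.5 = 807.7 mg

Dose = 808 mg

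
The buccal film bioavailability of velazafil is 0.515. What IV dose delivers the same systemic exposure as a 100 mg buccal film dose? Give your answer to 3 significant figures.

D_iv = 51.5 mg

Systemic exposure from an extravascular dose = F × D_ev, so the equivalent IV dose is F × D_ev.
D_iv = F × D_ev = 0.515 × 100 = 51.5 mg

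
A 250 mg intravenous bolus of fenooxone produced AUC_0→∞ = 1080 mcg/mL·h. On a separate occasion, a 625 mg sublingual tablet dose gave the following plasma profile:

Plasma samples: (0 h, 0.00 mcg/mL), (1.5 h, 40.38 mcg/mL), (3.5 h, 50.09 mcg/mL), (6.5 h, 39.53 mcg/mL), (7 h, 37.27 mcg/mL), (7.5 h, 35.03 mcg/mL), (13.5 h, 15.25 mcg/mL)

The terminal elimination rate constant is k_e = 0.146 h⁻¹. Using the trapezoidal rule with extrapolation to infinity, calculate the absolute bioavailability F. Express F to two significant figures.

F = 0.20

Trapezoidal AUC_0→13.5 (sublingual tablet):
  [0→1.5]: (0.00+40.38)/2 × 1.5 = 30.285
  [1.5→3.5]: (40.38+50.09)/2 × 2 = 90.47
  [3.5→6.5]: (50.09+39.53)/2 × 3 = 134.43
  [6.5→7]: (39.53+37.27)/2 × 0.5 = 19.2
  [7→7.5]: (37.27+35.03)/2 × 0.5 = 18.075
  [7.5→13.5]: (35.03+15.25)/2 × 6 = 150.84
  Sum = 443.3 mcg/mL·h
Tail: C_last/k_e = 15.25/0.146 = 104.452
AUC_0→∞ (sublingual tablet) = 443.3 + 104.452 = 547.752 mcg/mL·h
F = (AUC_ev/D_ev)/(AUC_iv/D_iv) = (547.752/625)/(1080/250) = 0.8764032/4.32 = 0.2029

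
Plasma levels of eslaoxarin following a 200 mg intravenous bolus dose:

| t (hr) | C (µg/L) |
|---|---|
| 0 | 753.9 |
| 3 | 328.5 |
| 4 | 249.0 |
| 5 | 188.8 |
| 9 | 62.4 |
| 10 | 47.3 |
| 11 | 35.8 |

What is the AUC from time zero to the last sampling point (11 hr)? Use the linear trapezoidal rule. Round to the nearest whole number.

Trapezoidal AUC_0→11:
  [0→3]: (753.9+328.5)/2 × 3 = 1623.6
  [3→4]: (328.5+249.0)/2 × 1 = 288.75
  [4→5]: (249.0+188.8)/2 × 1 = 218.9
  [5→9]: (188.8+62.4)/2 × 4 = 502.4
  [9→10]: (62.4+47.3)/2 × 1 = 54.85
  [10→11]: (47.3+35.8)/2 × 1 = 41.55
  Sum = 2730.05 µg/L·hr

AUC = 2730 µg/L·hr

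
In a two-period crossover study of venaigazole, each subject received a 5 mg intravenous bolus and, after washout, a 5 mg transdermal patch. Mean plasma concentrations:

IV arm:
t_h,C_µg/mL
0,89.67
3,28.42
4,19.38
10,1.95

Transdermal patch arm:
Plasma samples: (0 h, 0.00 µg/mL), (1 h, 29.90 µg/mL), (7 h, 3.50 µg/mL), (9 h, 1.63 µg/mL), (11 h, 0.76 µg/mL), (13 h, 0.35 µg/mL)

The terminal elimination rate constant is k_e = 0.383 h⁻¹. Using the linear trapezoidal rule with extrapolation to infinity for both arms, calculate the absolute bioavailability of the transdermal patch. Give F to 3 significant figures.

F = 0.462

Trapezoidal AUC_0→10 (IV):
  [0→3]: (89.67+28.42)/2 × 3 = 177.135
  [3→4]: (28.42+19.38)/2 × 1 = 23.9
  [4→10]: (19.38+1.95)/2 × 6 = 63.99
  Sum = 265.025 µg/mL·h
IV tail: 1.95/0.383 = 5.091; AUC_iv,0→∞ = 265.025 + 5.091 = 270.116 µg/mL·h
Trapezoidal AUC_0→13 (transdermal patch):
  [0→1]: (0.00+29.90)/2 × 1 = 14.95
  [1→7]: (29.90+3.50)/2 × 6 = 100.2
  [7→9]: (3.50+1.63)/2 × 2 = 5.13
  [9→11]: (1.63+0.76)/2 × 2 = 2.39
  [11→13]: (0.76+0.35)/2 × 2 = 1.11
  Sum = 123.78 µg/mL·h
transdermal patch tail: 0.35/0.383 = 0.914; AUC_ev,0→∞ = 123.78 + 0.914 = 124.694 µg/mL·h
F = (AUC_ev/D_ev)/(AUC_iv/D_iv) = (124.694/5)/(270.116/5) = 24.9388/54.0232 = 0.4616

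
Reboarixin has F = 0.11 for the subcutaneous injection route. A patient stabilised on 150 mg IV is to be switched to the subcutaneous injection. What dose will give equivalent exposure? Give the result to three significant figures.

D_subcutaneous = 1360 mg

For equal systemic exposure: F × D_ev = D_iv
D_ev = D_iv / F = 150 / 0.11 = 1363.64 mg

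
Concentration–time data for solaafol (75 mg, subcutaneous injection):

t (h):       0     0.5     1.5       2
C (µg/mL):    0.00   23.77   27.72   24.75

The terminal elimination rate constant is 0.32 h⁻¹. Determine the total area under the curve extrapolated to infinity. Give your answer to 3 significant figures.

AUC = 122 µg/mL·h

Trapezoidal AUC_0→2:
  [0→0.5]: (0.00+23.77)/2 × 0.5 = 5.9425
  [0.5→1.5]: (23.77+27.72)/2 × 1 = 25.745
  [1.5→2]: (27.72+24.75)/2 × 0.5 = 13.1175
  Sum = 44.805 µg/mL·h
Extrapolated tail: C_last / k_e = 24.75 / 0.32 = 77.344
AUC_0→∞ = 44.805 + 77.344 = 122.149 µg/mL·h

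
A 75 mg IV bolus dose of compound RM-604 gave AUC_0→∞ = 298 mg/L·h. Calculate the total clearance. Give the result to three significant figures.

CL = 0.252 L/h

CL = Dose_iv / AUC_0→∞
   = 75 / 298 = 0.251678 L/h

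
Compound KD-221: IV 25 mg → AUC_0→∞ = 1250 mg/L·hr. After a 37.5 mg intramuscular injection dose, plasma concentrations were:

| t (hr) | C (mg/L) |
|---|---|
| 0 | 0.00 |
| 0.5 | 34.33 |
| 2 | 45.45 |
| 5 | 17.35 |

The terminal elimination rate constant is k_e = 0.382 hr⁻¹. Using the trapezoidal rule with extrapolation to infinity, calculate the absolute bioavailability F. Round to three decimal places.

F = 0.111

Trapezoidal AUC_0→5 (intramuscular injection):
  [0→0.5]: (0.00+34.33)/2 × 0.5 = 8.5825
  [0.5→2]: (34.33+45.45)/2 × 1.5 = 59.835
  [2→5]: (45.45+17.35)/2 × 3 = 94.2
  Sum = 162.6175 mg/L·hr
Tail: C_last/k_e = 17.35/0.382 = 45.419
AUC_0→∞ (intramuscular injection) = 162.6175 + 45.419 = 208.0365 mg/L·hr
F = (AUC_ev/D_ev)/(AUC_iv/D_iv) = (208.0365/37.5)/(1250/25) = 5.54764/50 = 0.1110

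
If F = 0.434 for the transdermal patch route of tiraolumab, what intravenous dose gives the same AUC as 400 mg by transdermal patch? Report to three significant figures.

Systemic exposure from an extravascular dose = F × D_ev, so the equivalent IV dose is F × D_ev.
D_iv = F × D_ev = 0.434 × 400 = 173.6 mg

D_iv = 174 mg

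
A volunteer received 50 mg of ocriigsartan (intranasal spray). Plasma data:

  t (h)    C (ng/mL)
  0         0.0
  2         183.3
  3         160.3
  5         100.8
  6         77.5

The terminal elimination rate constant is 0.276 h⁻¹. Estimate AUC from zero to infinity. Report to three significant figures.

Trapezoidal AUC_0→6:
  [0→2]: (0.0+183.3)/2 × 2 = 183.3
  [2→3]: (183.3+160.3)/2 × 1 = 171.8
  [3→5]: (160.3+100.8)/2 × 2 = 261.1
  [5→6]: (100.8+77.5)/2 × 1 = 89.15
  Sum = 705.35 ng/mL·h
Extrapolated tail: C_last / k_e = 77.5 / 0.276 = 280.797
AUC_0→∞ = 705.35 + 280.797 = 986.147 ng/mL·h

AUC = 986 ng/mL·h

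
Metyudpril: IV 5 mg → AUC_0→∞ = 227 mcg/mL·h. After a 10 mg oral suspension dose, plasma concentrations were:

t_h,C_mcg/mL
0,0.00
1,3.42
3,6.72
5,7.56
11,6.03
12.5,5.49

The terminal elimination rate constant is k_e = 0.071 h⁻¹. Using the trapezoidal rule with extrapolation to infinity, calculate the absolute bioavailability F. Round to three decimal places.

F = 0.337

Trapezoidal AUC_0→12.5 (oral suspension):
  [0→1]: (0.00+3.42)/2 × 1 = 1.71
  [1→3]: (3.42+6.72)/2 × 2 = 10.14
  [3→5]: (6.72+7.56)/2 × 2 = 14.28
  [5→11]: (7.56+6.03)/2 × 6 = 40.77
  [11→12.5]: (6.03+5.49)/2 × 1.5 = 8.64
  Sum = 75.54 mcg/mL·h
Tail: C_last/k_e = 5.49/0.071 = 77.324
AUC_0→∞ (oral suspension) = 75.54 + 77.324 = 152.864 mcg/mL·h
F = (AUC_ev/D_ev)/(AUC_iv/D_iv) = (152.864/10)/(227/5) = 15.2864/45.4 = 0.3367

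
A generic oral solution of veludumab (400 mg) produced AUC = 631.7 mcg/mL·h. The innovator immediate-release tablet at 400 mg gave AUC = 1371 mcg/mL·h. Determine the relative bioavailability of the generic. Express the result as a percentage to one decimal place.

F_rel = (AUC_test/D_test) / (AUC_ref/D_ref)
      = (631.7/400) / (1371/400)
      = 1.57925 / 3.4275 = 0.4608 = 46.08%

F_rel = 46.1%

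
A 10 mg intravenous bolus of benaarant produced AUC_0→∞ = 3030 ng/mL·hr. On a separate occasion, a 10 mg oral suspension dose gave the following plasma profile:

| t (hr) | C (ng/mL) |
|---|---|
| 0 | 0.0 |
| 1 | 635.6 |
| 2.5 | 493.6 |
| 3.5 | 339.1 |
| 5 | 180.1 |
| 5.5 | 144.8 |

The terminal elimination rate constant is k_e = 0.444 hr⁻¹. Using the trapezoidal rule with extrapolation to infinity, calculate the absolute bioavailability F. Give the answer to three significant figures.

F = 0.785

Trapezoidal AUC_0→5.5 (oral suspension):
  [0→1]: (0.0+635.6)/2 × 1 = 317.8
  [1→2.5]: (635.6+493.6)/2 × 1.5 = 846.9
  [2.5→3.5]: (493.6+339.1)/2 × 1 = 416.35
  [3.5→5]: (339.1+180.1)/2 × 1.5 = 389.4
  [5→5.5]: (180.1+144.8)/2 × 0.5 = 81.225
  Sum = 2051.675 ng/mL·hr
Tail: C_last/k_e = 144.8/0.444 = 326.126
AUC_0→∞ (oral suspension) = 2051.675 + 326.126 = 2377.801 ng/mL·hr
F = (AUC_ev/D_ev)/(AUC_iv/D_iv) = (2377.801/10)/(3030/10) = 237.7801/303 = 0.7848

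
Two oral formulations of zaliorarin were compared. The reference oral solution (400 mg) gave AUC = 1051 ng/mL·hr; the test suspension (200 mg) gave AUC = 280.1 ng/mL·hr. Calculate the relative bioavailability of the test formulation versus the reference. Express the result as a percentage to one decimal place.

F_rel = (AUC_test/D_test) / (AUC_ref/D_ref)
      = (280.1/200) / (1051/400)
      = 1.4005 / 2.6275 = 0.5330 = 53.30%

F_rel = 53.3%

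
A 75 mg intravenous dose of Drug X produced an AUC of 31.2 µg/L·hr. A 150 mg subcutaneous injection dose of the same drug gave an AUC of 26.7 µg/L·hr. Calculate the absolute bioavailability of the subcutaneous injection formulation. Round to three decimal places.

F = 0.428

F = (AUC_ev / D_ev) / (AUC_iv / D_iv)
  = (26.7/150) / (31.2/75)
  = 0.178 / 0.416 = 0.4279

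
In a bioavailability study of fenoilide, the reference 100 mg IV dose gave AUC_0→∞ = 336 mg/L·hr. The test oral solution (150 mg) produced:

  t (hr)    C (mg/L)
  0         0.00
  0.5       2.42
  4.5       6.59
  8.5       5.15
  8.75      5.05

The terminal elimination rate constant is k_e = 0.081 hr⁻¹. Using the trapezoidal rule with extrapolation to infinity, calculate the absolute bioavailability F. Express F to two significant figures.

F = 0.21

Trapezoidal AUC_0→8.75 (oral solution):
  [0→0.5]: (0.00+2.42)/2 × 0.5 = 0.605
  [0.5→4.5]: (2.42+6.59)/2 × 4 = 18.02
  [4.5→8.5]: (6.59+5.15)/2 × 4 = 23.48
  [8.5→8.75]: (5.15+5.05)/2 × 0.25 = 1.275
  Sum = 43.38 mg/L·hr
Tail: C_last/k_e = 5.05/0.081 = 62.346
AUC_0→∞ (oral solution) = 43.38 + 62.346 = 105.726 mg/L·hr
F = (AUC_ev/D_ev)/(AUC_iv/D_iv) = (105.726/150)/(336/100) = 0.70484/3.36 = 0.2098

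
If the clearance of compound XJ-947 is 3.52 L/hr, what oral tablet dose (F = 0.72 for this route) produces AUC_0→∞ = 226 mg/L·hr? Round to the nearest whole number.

Dose = CL × AUC_0→∞ / F
     = 3.52 × 226 / 0.72 = 1104.89 mg

Dose = 1105 mg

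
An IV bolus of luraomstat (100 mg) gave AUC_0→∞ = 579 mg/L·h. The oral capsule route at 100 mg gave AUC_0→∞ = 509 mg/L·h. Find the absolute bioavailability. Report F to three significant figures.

F = (AUC_ev / D_ev) / (AUC_iv / D_iv)
  = (509/100) / (579/100)
  = 5.09 / 5.79 = 0.8791

F = 0.879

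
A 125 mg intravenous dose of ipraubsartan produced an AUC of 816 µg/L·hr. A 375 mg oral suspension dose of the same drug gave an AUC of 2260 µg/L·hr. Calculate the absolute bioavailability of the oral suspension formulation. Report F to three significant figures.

F = 0.923

F = (AUC_ev / D_ev) / (AUC_iv / D_iv)
  = (2260/375) / (816/125)
  = 6.02667 / 6.528 = 0.9232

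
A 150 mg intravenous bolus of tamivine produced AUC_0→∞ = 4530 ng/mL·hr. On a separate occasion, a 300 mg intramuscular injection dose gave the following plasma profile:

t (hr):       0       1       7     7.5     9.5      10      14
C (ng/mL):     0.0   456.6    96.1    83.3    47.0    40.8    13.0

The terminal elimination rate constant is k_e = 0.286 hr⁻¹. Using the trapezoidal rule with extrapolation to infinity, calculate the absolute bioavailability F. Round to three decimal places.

Trapezoidal AUC_0→14 (intramuscular injection):
  [0→1]: (0.0+456.6)/2 × 1 = 228.3
  [1→7]: (456.6+96.1)/2 × 6 = 1658.1
  [7→7.5]: (96.1+83.3)/2 × 0.5 = 44.85
  [7.5→9.5]: (83.3+47.0)/2 × 2 = 130.3
  [9.5→10]: (47.0+40.8)/2 × 0.5 = 21.95
  [10→14]: (40.8+13.0)/2 × 4 = 107.6
  Sum = 2191.1 ng/mL·hr
Tail: C_last/k_e = 13.0/0.286 = 45.455
AUC_0→∞ (intramuscular injection) = 2191.1 + 45.455 = 2236.555 ng/mL·hr
F = (AUC_ev/D_ev)/(AUC_iv/D_iv) = (2236.555/300)/(4530/150) = 7.45518/30.2 = 0.2469

F = 0.247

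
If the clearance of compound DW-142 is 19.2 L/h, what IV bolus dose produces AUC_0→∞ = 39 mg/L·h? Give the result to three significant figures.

Dose_iv = CL × AUC_0→∞
     = 19.2 × 39 = 748.8 mg

Dose = 749 mg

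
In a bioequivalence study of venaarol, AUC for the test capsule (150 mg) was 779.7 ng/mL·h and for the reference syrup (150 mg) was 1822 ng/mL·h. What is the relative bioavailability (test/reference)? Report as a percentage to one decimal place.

F_rel = 42.8%

F_rel = (AUC_test/D_test) / (AUC_ref/D_ref)
      = (779.7/150) / (1822/150)
      = 5.198 / 12.1467 = 0.4279 = 42.79%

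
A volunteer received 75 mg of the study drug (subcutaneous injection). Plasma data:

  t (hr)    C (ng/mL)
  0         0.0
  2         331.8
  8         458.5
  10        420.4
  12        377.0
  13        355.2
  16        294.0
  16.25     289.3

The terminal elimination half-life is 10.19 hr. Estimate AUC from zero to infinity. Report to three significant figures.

Trapezoidal AUC_0→16.25:
  [0→2]: (0.0+331.8)/2 × 2 = 331.8
  [2→8]: (331.8+458.5)/2 × 6 = 2370.9
  [8→10]: (458.5+420.4)/2 × 2 = 878.9
  [10→12]: (420.4+377.0)/2 × 2 = 797.4
  [12→13]: (377.0+355.2)/2 × 1 = 366.1
  [13→16]: (355.2+294.0)/2 × 3 = 973.8
  [16→16.25]: (294.0+289.3)/2 × 0.25 = 72.9125
  Sum = 5791.8125 ng/mL·hr
k_e = ln2 / t½ = 0.693147 / 10.19 = 0.0680 hr^-1
Extrapolated tail: C_last / k_e = 289.3 / 0.068 = 4254.412
AUC_0→∞ = 5791.8125 + 4254.412 = 10046.2245 ng/mL·hr

AUC = 10000 ng/mL·hr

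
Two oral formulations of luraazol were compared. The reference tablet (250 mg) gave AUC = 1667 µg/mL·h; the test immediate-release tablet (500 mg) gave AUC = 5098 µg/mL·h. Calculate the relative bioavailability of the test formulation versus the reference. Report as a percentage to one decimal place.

F_rel = (AUC_test/D_test) / (AUC_ref/D_ref)
      = (5098/500) / (1667/250)
      = 10.196 / 6.668 = 1.5291 = 152.91%

F_rel = 152.9%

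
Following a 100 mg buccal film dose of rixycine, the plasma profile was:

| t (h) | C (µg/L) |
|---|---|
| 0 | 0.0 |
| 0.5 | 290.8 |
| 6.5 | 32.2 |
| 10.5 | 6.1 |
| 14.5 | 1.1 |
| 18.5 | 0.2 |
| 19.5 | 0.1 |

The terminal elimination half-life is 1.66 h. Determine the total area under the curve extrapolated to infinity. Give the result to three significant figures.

AUC = 1140 µg/L·h

Trapezoidal AUC_0→19.5:
  [0→0.5]: (0.0+290.8)/2 × 0.5 = 72.7
  [0.5→6.5]: (290.8+32.2)/2 × 6 = 969.0
  [6.5→10.5]: (32.2+6.1)/2 × 4 = 76.6
  [10.5→14.5]: (6.1+1.1)/2 × 4 = 14.4
  [14.5→18.5]: (1.1+0.2)/2 × 4 = 2.6
  [18.5→19.5]: (0.2+0.1)/2 × 1 = 0.15
  Sum = 1135.45 µg/L·h
k_e = ln2 / t½ = 0.693147 / 1.66 = 0.4176 h^-1
Extrapolated tail: C_last / k_e = 0.1 / 0.4176 = 0.239
AUC_0→∞ = 1135.45 + 0.239 = 1135.689 µg/L·h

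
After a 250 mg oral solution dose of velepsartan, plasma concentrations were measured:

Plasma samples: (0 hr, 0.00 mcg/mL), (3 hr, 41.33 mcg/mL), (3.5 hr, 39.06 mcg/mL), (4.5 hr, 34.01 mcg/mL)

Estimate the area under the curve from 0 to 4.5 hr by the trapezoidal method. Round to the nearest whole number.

AUC = 119 mcg/mL·hr

Trapezoidal AUC_0→4.5:
  [0→3]: (0.00+41.33)/2 × 3 = 61.995
  [3→3.5]: (41.33+39.06)/2 × 0.5 = 20.0975
  [3.5→4.5]: (39.06+34.01)/2 × 1 = 36.535
  Sum = 118.6275 mcg/mL·hr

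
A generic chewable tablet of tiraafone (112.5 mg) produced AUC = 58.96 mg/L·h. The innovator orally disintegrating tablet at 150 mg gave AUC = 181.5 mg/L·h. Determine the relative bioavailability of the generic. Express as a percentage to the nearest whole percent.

F_rel = (AUC_test/D_test) / (AUC_ref/D_ref)
      = (58.96/112.5) / (181.5/150)
      = 0.524089 / 1.21 = 0.4331 = 43.31%

F_rel = 43%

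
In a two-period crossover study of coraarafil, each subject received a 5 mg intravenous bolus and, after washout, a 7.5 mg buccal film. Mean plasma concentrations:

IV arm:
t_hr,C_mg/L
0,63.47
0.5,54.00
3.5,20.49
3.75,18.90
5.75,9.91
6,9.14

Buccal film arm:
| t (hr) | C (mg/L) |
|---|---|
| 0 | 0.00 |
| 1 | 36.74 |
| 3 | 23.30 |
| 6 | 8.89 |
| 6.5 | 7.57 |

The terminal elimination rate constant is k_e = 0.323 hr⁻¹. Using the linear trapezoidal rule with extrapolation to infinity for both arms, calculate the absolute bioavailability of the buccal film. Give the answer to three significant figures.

F = 0.500

Trapezoidal AUC_0→6 (IV):
  [0→0.5]: (63.47+54.00)/2 × 0.5 = 29.3675
  [0.5→3.5]: (54.00+20.49)/2 × 3 = 111.735
  [3.5→3.75]: (20.49+18.90)/2 × 0.25 = 4.92375
  [3.75→5.75]: (18.90+9.91)/2 × 2 = 28.81
  [5.75→6]: (9.91+9.14)/2 × 0.25 = 2.38125
  Sum = 177.2175 mg/L·hr
IV tail: 9.14/0.323 = 28.297; AUC_iv,0→∞ = 177.2175 + 28.297 = 205.5145 mg/L·hr
Trapezoidal AUC_0→6.5 (buccal film):
  [0→1]: (0.00+36.74)/2 × 1 = 18.37
  [1→3]: (36.74+23.30)/2 × 2 = 60.04
  [3→6]: (23.30+8.89)/2 × 3 = 48.285
  [6→6.5]: (8.89+7.57)/2 × 0.5 = 4.115
  Sum = 130.81 mg/L·hr
buccal film tail: 7.57/0.323 = 23.437; AUC_ev,0→∞ = 130.81 + 23.437 = 154.247 mg/L·hr
F = (AUC_ev/D_ev)/(AUC_iv/D_iv) = (154.247/7.5)/(205.5145/5) = 20.5663/41.1029 = 0.5004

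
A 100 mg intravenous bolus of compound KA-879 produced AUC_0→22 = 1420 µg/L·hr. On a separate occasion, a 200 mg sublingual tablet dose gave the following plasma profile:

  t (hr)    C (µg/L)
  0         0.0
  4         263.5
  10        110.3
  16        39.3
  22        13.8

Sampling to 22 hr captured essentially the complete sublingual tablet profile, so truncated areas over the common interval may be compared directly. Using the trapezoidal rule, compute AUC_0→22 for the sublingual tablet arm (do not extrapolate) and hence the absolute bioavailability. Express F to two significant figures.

Trapezoidal AUC_0→22 (sublingual tablet):
  [0→4]: (0.0+263.5)/2 × 4 = 527.0
  [4→10]: (263.5+110.3)/2 × 6 = 1121.4
  [10→16]: (110.3+39.3)/2 × 6 = 448.8
  [16→22]: (39.3+13.8)/2 × 6 = 159.3
  Sum = 2256.5 µg/L·hr
F = (AUC_ev/D_ev)/(AUC_iv/D_iv) = (2256.5/200)/(1420/100) = 11.2825/14.2 = 0.7945

F = 0.79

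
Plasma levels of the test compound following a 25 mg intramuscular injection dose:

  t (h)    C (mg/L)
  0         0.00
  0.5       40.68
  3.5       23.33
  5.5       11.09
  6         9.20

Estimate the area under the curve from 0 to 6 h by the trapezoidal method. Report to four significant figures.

AUC = 145.7 mg/L·h

Trapezoidal AUC_0→6:
  [0→0.5]: (0.00+40.68)/2 × 0.5 = 10.17
  [0.5→3.5]: (40.68+23.33)/2 × 3 = 96.015
  [3.5→5.5]: (23.33+11.09)/2 × 2 = 34.42
  [5.5→6]: (11.09+9.20)/2 × 0.5 = 5.0725
  Sum = 145.6775 mg/L·h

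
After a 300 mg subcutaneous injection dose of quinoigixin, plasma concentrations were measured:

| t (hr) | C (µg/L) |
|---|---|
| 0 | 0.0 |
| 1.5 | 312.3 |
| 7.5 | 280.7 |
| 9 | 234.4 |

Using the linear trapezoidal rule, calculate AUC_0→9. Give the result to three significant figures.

AUC = 2400 µg/L·hr

Trapezoidal AUC_0→9:
  [0→1.5]: (0.0+312.3)/2 × 1.5 = 234.225
  [1.5→7.5]: (312.3+280.7)/2 × 6 = 1779.0
  [7.5→9]: (280.7+234.4)/2 × 1.5 = 386.325
  Sum = 2399.55 µg/L·hr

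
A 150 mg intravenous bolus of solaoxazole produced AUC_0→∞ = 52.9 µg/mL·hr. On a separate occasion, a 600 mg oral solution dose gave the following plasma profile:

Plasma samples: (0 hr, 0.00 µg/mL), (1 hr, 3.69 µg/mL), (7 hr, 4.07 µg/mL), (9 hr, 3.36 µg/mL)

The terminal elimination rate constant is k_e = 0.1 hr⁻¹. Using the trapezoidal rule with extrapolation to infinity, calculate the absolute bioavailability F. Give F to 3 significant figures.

F = 0.313

Trapezoidal AUC_0→9 (oral solution):
  [0→1]: (0.00+3.69)/2 × 1 = 1.845
  [1→7]: (3.69+4.07)/2 × 6 = 23.28
  [7→9]: (4.07+3.36)/2 × 2 = 7.43
  Sum = 32.555 µg/mL·hr
Tail: C_last/k_e = 3.36/0.1 = 33.600
AUC_0→∞ (oral solution) = 32.555 + 33.600 = 66.155 µg/mL·hr
F = (AUC_ev/D_ev)/(AUC_iv/D_iv) = (66.155/600)/(52.9/150) = 0.110258/0.352667 = 0.3126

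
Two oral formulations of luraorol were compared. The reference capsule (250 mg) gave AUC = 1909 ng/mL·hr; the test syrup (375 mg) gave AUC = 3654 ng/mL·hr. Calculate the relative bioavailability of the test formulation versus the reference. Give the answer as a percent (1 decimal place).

F_rel = 127.6%

F_rel = (AUC_test/D_test) / (AUC_ref/D_ref)
      = (3654/375) / (1909/250)
      = 9.744 / 7.636 = 1.2761 = 127.61%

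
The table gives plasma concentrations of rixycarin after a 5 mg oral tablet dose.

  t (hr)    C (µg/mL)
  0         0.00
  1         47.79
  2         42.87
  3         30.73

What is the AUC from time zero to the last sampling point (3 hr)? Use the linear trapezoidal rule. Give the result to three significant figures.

AUC = 106 µg/mL·hr

Trapezoidal AUC_0→3:
  [0→1]: (0.00+47.79)/2 × 1 = 23.895
  [1→2]: (47.79+42.87)/2 × 1 = 45.33
  [2→3]: (42.87+30.73)/2 × 1 = 36.8
  Sum = 106.025 µg/mL·hr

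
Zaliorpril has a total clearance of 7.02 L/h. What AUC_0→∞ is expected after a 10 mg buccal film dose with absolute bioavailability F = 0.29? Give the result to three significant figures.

AUC_0→∞ = F × Dose / CL
        = 0.29 × 10 / 7.02 = 0.413105 mg/L·h

AUC = 0.413 mg/L·h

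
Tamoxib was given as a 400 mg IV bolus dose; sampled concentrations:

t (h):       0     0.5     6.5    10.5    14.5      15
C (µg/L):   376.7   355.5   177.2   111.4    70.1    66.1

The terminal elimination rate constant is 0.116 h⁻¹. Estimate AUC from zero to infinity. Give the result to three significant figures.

AUC = 3330 µg/L·h

Trapezoidal AUC_0→15:
  [0→0.5]: (376.7+355.5)/2 × 0.5 = 183.05
  [0.5→6.5]: (355.5+177.2)/2 × 6 = 1598.1
  [6.5→10.5]: (177.2+111.4)/2 × 4 = 577.2
  [10.5→14.5]: (111.4+70.1)/2 × 4 = 363.0
  [14.5→15]: (70.1+66.1)/2 × 0.5 = 34.05
  Sum = 2755.4 µg/L·h
Extrapolated tail: C_last / k_e = 66.1 / 0.116 = 569.828
AUC_0→∞ = 2755.4 + 569.828 = 3325.228 µg/L·h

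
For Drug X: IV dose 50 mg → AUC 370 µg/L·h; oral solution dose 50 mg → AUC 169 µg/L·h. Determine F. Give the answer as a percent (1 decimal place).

F = 45.7%

F = (AUC_ev / D_ev) / (AUC_iv / D_iv)
  = (169/50) / (370/50)
  = 3.38 / 7.4 = 0.4568
  = 45.68%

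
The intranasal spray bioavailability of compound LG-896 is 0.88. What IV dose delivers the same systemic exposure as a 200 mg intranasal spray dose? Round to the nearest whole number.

D_iv = 176 mg

Systemic exposure from an extravascular dose = F × D_ev, so the equivalent IV dose is F × D_ev.
D_iv = F × D_ev = 0.88 × 200 = 176 mg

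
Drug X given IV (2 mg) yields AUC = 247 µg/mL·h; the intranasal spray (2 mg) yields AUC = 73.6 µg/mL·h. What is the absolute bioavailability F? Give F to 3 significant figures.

F = (AUC_ev / D_ev) / (AUC_iv / D_iv)
  = (73.6/2) / (247/2)
  = 36.8 / 123.5 = 0.2980

F = 0.298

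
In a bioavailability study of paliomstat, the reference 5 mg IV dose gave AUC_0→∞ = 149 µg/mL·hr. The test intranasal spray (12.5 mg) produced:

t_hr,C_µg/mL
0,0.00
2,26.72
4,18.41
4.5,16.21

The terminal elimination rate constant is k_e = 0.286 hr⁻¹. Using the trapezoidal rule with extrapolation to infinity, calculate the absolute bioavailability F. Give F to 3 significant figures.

F = 0.368

Trapezoidal AUC_0→4.5 (intranasal spray):
  [0→2]: (0.00+26.72)/2 × 2 = 26.72
  [2→4]: (26.72+18.41)/2 × 2 = 45.13
  [4→4.5]: (18.41+16.21)/2 × 0.5 = 8.655
  Sum = 80.505 µg/mL·hr
Tail: C_last/k_e = 16.21/0.286 = 56.678
AUC_0→∞ (intranasal spray) = 80.505 + 56.678 = 137.183 µg/mL·hr
F = (AUC_ev/D_ev)/(AUC_iv/D_iv) = (137.183/12.5)/(149/5) = 10.97464/29.8 = 0.3683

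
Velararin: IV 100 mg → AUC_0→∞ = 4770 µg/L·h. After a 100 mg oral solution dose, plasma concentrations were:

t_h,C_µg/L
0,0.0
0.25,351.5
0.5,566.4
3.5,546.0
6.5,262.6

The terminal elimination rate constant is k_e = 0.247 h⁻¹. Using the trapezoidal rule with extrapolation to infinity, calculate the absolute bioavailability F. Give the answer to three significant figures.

Trapezoidal AUC_0→6.5 (oral solution):
  [0→0.25]: (0.0+351.5)/2 × 0.25 = 43.9375
  [0.25→0.5]: (351.5+566.4)/2 × 0.25 = 114.7375
  [0.5→3.5]: (566.4+546.0)/2 × 3 = 1668.6
  [3.5→6.5]: (546.0+262.6)/2 × 3 = 1212.9
  Sum = 3040.175 µg/L·h
Tail: C_last/k_e = 262.6/0.247 = 1063.158
AUC_0→∞ (oral solution) = 3040.175 + 1063.158 = 4103.333 µg/L·h
F = (AUC_ev/D_ev)/(AUC_iv/D_iv) = (4103.333/100)/(4770/100) = 41.03333/47.7 = 0.8602

F = 0.860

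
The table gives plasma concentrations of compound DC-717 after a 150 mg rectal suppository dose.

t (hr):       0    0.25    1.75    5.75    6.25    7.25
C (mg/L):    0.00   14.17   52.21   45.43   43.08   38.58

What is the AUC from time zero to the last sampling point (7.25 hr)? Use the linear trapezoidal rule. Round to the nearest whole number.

AUC = 310 mg/L·hr

Trapezoidal AUC_0→7.25:
  [0→0.25]: (0.00+14.17)/2 × 0.25 = 1.77125
  [0.25→1.75]: (14.17+52.21)/2 × 1.5 = 49.785
  [1.75→5.75]: (52.21+45.43)/2 × 4 = 195.28
  [5.75→6.25]: (45.43+43.08)/2 × 0.5 = 22.1275
  [6.25→7.25]: (43.08+38.58)/2 × 1 = 40.83
  Sum = 309.79375 mg/L·hr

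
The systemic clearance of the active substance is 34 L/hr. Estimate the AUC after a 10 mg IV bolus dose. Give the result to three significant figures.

AUC = 0.294 mg/L·hr

AUC_0→∞ = Dose_iv / CL
        = 10 / 34 = 0.294118 mg/L·hr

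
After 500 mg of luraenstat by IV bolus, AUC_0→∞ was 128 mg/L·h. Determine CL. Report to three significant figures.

CL = 3.91 L/h

CL = Dose_iv / AUC_0→∞
   = 500 / 128 = 3.90625 L/h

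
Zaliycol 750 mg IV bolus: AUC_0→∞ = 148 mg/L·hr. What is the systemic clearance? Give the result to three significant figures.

CL = Dose_iv / AUC_0→∞
   = 750 / 148 = 5.06757 L/hr

CL = 5.07 L/hr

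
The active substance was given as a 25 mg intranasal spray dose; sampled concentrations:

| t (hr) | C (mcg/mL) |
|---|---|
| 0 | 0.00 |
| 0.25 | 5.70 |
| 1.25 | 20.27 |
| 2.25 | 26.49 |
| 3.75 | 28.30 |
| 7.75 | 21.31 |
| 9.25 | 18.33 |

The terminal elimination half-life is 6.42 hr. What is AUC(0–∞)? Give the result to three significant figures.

Trapezoidal AUC_0→9.25:
  [0→0.25]: (0.00+5.70)/2 × 0.25 = 0.7125
  [0.25→1.25]: (5.70+20.27)/2 × 1 = 12.985
  [1.25→2.25]: (20.27+26.49)/2 × 1 = 23.38
  [2.25→3.75]: (26.49+28.30)/2 × 1.5 = 41.0925
  [3.75→7.75]: (28.30+21.31)/2 × 4 = 99.22
  [7.75→9.25]: (21.31+18.33)/2 × 1.5 = 29.73
  Sum = 207.12 mcg/mL·hr
k_e = ln2 / t½ = 0.693147 / 6.42 = 0.1080 hr^-1
Extrapolated tail: C_last / k_e = 18.33 / 0.108 = 169.722
AUC_0→∞ = 207.12 + 169.722 = 376.842 mcg/mL·hr

AUC = 377 mcg/mL·hr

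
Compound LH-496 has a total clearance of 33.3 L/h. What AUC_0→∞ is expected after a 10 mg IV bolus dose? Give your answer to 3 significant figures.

AUC = 0.300 mg/L·h

AUC_0→∞ = Dose_iv / CL
        = 10 / 33.3 = 0.3003 mg/L·h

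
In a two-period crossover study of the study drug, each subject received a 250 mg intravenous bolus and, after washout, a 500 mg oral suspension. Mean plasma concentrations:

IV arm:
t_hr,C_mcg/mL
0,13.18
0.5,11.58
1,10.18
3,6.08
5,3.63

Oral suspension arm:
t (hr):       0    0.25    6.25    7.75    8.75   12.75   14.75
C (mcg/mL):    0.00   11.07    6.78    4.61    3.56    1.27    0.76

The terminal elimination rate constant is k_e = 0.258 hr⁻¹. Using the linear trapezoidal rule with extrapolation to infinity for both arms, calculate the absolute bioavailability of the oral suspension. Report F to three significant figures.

Trapezoidal AUC_0→5 (IV):
  [0→0.5]: (13.18+11.58)/2 × 0.5 = 6.19
  [0.5→1]: (11.58+10.18)/2 × 0.5 = 5.44
  [1→3]: (10.18+6.08)/2 × 2 = 16.26
  [3→5]: (6.08+3.63)/2 × 2 = 9.71
  Sum = 37.6 mcg/mL·hr
IV tail: 3.63/0.258 = 14.070; AUC_iv,0→∞ = 37.6 + 14.070 = 51.67 mcg/mL·hr
Trapezoidal AUC_0→14.75 (oral suspension):
  [0→0.25]: (0.00+11.07)/2 × 0.25 = 1.38375
  [0.25→6.25]: (11.07+6.78)/2 × 6 = 53.55
  [6.25→7.75]: (6.78+4.61)/2 × 1.5 = 8.5425
  [7.75→8.75]: (4.61+3.56)/2 × 1 = 4.085
  [8.75→12.75]: (3.56+1.27)/2 × 4 = 9.66
  [12.75→14.75]: (1.27+0.76)/2 × 2 = 2.03
  Sum = 79.25125 mcg/mL·hr
oral suspension tail: 0.76/0.258 = 2.946; AUC_ev,0→∞ = 79.25125 + 2.946 = 82.19725 mcg/mL·hr
F = (AUC_ev/D_ev)/(AUC_iv/D_iv) = (82.19725/500)/(51.67/250) = 0.1643945/0.20668 = 0.7954

F = 0.795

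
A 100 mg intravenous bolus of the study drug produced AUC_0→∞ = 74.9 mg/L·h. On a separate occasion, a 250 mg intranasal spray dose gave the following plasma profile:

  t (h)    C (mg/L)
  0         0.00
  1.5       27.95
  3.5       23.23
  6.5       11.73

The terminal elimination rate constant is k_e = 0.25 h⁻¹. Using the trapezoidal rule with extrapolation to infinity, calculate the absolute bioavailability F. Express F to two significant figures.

Trapezoidal AUC_0→6.5 (intranasal spray):
  [0→1.5]: (0.00+27.95)/2 × 1.5 = 20.9625
  [1.5→3.5]: (27.95+23.23)/2 × 2 = 51.18
  [3.5→6.5]: (23.23+11.73)/2 × 3 = 52.44
  Sum = 124.5825 mg/L·h
Tail: C_last/k_e = 11.73/0.25 = 46.920
AUC_0→∞ (intranasal spray) = 124.5825 + 46.920 = 171.5025 mg/L·h
F = (AUC_ev/D_ev)/(AUC_iv/D_iv) = (171.5025/250)/(74.9/100) = 0.68601/0.749 = 0.9159

F = 0.92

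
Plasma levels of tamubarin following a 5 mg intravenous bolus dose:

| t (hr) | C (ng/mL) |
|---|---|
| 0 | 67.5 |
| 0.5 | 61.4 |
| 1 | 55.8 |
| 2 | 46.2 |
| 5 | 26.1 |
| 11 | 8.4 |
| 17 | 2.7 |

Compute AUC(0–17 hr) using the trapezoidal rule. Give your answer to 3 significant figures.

AUC = 358 ng/mL·hr

Trapezoidal AUC_0→17:
  [0→0.5]: (67.5+61.4)/2 × 0.5 = 32.225
  [0.5→1]: (61.4+55.8)/2 × 0.5 = 29.3
  [1→2]: (55.8+46.2)/2 × 1 = 51.0
  [2→5]: (46.2+26.1)/2 × 3 = 108.45
  [5→11]: (26.1+8.4)/2 × 6 = 103.5
  [11→17]: (8.4+2.7)/2 × 6 = 33.3
  Sum = 357.775 ng/mL·hr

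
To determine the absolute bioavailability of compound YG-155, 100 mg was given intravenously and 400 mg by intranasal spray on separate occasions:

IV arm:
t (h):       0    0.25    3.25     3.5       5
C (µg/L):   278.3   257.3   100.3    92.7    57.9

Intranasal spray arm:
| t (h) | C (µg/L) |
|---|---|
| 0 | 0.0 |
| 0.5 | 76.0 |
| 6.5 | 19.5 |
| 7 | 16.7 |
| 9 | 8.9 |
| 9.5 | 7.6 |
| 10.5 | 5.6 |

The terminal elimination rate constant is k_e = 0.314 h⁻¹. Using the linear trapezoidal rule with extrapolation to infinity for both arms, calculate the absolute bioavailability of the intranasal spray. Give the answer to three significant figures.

Trapezoidal AUC_0→5 (IV):
  [0→0.25]: (278.3+257.3)/2 × 0.25 = 66.95
  [0.25→3.25]: (257.3+100.3)/2 × 3 = 536.4
  [3.25→3.5]: (100.3+92.7)/2 × 0.25 = 24.125
  [3.5→5]: (92.7+57.9)/2 × 1.5 = 112.95
  Sum = 740.425 µg/L·h
IV tail: 57.9/0.314 = 184.395; AUC_iv,0→∞ = 740.425 + 184.395 = 924.82 µg/L·h
Trapezoidal AUC_0→10.5 (intranasal spray):
  [0→0.5]: (0.0+76.0)/2 × 0.5 = 19.0
  [0.5→6.5]: (76.0+19.5)/2 × 6 = 286.5
  [6.5→7]: (19.5+16.7)/2 × 0.5 = 9.05
  [7→9]: (16.7+8.9)/2 × 2 = 25.6
  [9→9.5]: (8.9+7.6)/2 × 0.5 = 4.125
  [9.5→10.5]: (7.6+5.6)/2 × 1 = 6.6
  Sum = 350.875 µg/L·h
intranasal spray tail: 5.6/0.314 = 17.834; AUC_ev,0→∞ = 350.875 + 17.834 = 368.709 µg/L·h
F = (AUC_ev/D_ev)/(AUC_iv/D_iv) = (368.709/400)/(924.82/100) = 0.9217725/9.2482 = 0.0997

F = 0.0997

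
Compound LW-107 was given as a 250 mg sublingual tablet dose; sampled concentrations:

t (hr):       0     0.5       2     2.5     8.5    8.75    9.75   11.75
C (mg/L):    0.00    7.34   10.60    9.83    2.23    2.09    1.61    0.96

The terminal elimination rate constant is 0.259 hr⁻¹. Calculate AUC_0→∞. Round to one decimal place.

Trapezoidal AUC_0→11.75:
  [0→0.5]: (0.00+7.34)/2 × 0.5 = 1.835
  [0.5→2]: (7.34+10.60)/2 × 1.5 = 13.455
  [2→2.5]: (10.60+9.83)/2 × 0.5 = 5.1075
  [2.5→8.5]: (9.83+2.23)/2 × 6 = 36.18
  [8.5→8.75]: (2.23+2.09)/2 × 0.25 = 0.54
  [8.75→9.75]: (2.09+1.61)/2 × 1 = 1.85
  [9.75→11.75]: (1.61+0.96)/2 × 2 = 2.57
  Sum = 61.5375 mg/L·hr
Extrapolated tail: C_last / k_e = 0.96 / 0.259 = 3.707
AUC_0→∞ = 61.5375 + 3.707 = 65.2445 mg/L·hr

AUC = 65.2 mg/L·hr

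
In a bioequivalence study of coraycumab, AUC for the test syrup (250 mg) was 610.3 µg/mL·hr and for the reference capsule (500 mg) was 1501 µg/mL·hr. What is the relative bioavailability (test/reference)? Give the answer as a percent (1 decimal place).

F_rel = (AUC_test/D_test) / (AUC_ref/D_ref)
      = (610.3/250) / (1501/500)
      = 2.4412 / 3.002 = 0.8132 = 81.32%

F_rel = 81.3%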